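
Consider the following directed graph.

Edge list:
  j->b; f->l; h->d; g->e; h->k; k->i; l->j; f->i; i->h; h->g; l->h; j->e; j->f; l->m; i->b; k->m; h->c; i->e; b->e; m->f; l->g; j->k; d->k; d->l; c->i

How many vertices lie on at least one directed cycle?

9

A vertex is on a directed cycle iff it belongs to a strongly connected component of size ≥ 2 (or has a self-loop).
The vertices on cycles are {c, d, f, h, i, j, k, l, m} — 9 in total.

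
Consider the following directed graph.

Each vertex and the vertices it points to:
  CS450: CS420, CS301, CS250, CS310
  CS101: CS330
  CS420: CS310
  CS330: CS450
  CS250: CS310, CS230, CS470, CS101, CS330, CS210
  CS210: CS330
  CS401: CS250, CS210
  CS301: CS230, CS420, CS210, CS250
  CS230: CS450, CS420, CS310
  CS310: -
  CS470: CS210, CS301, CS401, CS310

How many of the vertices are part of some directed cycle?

9

A vertex is on a directed cycle iff it belongs to a strongly connected component of size ≥ 2 (or has a self-loop).
The vertices on cycles are {CS101, CS210, CS230, CS250, CS301, CS330, CS401, CS450, CS470} — 9 in total.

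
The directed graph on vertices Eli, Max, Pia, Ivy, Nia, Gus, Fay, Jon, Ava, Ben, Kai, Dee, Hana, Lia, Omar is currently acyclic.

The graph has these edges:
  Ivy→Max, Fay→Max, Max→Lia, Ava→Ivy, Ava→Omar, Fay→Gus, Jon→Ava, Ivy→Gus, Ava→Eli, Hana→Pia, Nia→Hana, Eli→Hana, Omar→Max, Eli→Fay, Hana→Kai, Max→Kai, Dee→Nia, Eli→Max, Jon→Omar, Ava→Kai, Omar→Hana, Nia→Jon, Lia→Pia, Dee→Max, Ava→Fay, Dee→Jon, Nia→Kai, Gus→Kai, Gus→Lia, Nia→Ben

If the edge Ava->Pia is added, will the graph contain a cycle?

No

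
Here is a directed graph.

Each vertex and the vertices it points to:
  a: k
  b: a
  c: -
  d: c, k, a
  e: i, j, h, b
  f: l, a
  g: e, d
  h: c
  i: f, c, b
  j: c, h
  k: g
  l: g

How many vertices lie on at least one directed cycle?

9

A vertex is on a directed cycle iff it belongs to a strongly connected component of size ≥ 2 (or has a self-loop).
The vertices on cycles are {a, b, d, e, f, g, i, k, l} — 9 in total.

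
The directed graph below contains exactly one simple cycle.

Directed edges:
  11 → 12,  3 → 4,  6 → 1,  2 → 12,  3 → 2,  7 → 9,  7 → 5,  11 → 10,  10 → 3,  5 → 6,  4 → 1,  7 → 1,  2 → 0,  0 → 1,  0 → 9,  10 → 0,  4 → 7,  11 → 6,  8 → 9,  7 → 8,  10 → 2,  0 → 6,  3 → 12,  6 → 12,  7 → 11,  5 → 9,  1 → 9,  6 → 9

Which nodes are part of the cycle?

DFS with gray/black marking from 7:
7 gray
  9 gray
  9 black
  5 gray
    6 gray
      1 gray
        1→9: 9 black — skip
      1 black
      6→9: 9 black — skip
      12 gray
      12 black
    6 black
    5→9: 9 black — skip
  5 black
  11 gray
    11→12: 12 black — skip
    10 gray
      0 gray
        0→6: 6 black — skip
        0→1: 1 black — skip
        0→9: 9 black — skip
      0 black
      2 gray
        2→12: 12 black — skip
        2→0: 0 black — skip
      2 black
      3 gray
        3→12: 12 black — skip
        3→2: 2 black — skip
        4 gray
          4→7: 7 is gray → back edge
Back edge closes the cycle 7 → 11 → 10 → 3 → 4 → 7; its vertices are {3, 4, 7, 10, 11}.

3, 4, 7, 10, 11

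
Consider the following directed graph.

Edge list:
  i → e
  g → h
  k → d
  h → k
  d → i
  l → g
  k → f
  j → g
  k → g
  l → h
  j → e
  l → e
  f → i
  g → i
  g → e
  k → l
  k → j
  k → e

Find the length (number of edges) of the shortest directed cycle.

For each vertex v, BFS finds the shortest path from v back to v.
The shortest such closed walk is k → g → h → k, length 3.

3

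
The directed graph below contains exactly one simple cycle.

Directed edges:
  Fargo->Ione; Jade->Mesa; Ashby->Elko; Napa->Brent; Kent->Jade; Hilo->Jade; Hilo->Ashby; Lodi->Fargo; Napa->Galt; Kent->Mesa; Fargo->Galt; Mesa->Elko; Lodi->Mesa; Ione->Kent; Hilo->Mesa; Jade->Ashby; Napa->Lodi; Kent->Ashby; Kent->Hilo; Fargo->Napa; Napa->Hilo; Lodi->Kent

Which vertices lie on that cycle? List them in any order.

DFS with gray/black marking from Napa:
Napa gray
  Brent gray
  Brent black
  Hilo gray
    Ashby gray
      Elko gray
      Elko black
    Ashby black
    Jade gray
      Jade→Ashby: Ashby black — skip
      Mesa gray
        Mesa→Elko: Elko black — skip
      Mesa black
    Jade black
    Hilo→Mesa: Mesa black — skip
  Hilo black
  Lodi gray
    Kent gray
      Kent→Ashby: Ashby black — skip
      Kent→Mesa: Mesa black — skip
      Kent→Jade: Jade black — skip
      Kent→Hilo: Hilo black — skip
    Kent black
    Fargo gray
      Galt gray
      Galt black
      Fargo→Napa: Napa is gray → back edge
Back edge closes the cycle Napa → Lodi → Fargo → Napa; its vertices are {Lodi, Napa, Fargo}.

Lodi, Napa, Fargo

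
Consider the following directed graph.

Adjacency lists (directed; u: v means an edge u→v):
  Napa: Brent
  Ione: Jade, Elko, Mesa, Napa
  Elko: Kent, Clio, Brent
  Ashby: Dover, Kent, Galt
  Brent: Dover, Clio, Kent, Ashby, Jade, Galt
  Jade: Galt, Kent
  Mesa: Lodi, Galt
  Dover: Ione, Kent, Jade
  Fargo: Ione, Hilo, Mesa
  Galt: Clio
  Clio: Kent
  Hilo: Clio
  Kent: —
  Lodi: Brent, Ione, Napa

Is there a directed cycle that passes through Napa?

Yes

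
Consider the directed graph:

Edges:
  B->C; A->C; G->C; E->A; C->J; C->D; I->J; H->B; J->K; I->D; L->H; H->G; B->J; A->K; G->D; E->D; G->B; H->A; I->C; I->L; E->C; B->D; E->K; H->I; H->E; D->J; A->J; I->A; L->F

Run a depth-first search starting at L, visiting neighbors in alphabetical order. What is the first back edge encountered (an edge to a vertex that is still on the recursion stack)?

I→L

DFS from L (visiting neighbors in alphabetical order); mark gray on enter, black on exit:
L gray
  F gray
  F black
  H gray
    A gray
      C gray
        D gray
          J gray
            K gray
            K black
          J black
        D black
        C→J: J black — skip
      C black
      A→J: J black — skip
      A→K: K black — skip
    A black
    B gray
      B→C: C black — skip
      B→D: D black — skip
      B→J: J black — skip
    B black
    E gray
      E→A: A black — skip
      E→C: C black — skip
      E→D: D black — skip
      E→K: K black — skip
    E black
    G gray
      G→B: B black — skip
      G→C: C black — skip
      G→D: D black — skip
    G black
    I gray
      I→A: A black — skip
      I→C: C black — skip
      I→D: D black — skip
      I→J: J black — skip
      I→L: L is gray → back edge
First back edge: I → L.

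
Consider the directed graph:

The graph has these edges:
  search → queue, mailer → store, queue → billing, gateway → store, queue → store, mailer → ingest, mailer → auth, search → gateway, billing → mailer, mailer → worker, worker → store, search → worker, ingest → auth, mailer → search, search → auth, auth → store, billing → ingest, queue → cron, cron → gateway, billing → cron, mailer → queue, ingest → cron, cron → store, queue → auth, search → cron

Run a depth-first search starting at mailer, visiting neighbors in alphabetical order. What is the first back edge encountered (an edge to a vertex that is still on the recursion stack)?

billing->mailer

DFS from mailer (visiting neighbors in alphabetical order); mark gray on enter, black on exit:
mailer gray
  auth gray
    store gray
    store black
  auth black
  ingest gray
    ingest→auth: auth black — skip
    cron gray
      gateway gray
        gateway→store: store black — skip
      gateway black
      cron→store: store black — skip
    cron black
  ingest black
  queue gray
    queue→auth: auth black — skip
    billing gray
      billing→cron: cron black — skip
      billing→ingest: ingest black — skip
      billing→mailer: mailer is gray → back edge
First back edge: billing → mailer.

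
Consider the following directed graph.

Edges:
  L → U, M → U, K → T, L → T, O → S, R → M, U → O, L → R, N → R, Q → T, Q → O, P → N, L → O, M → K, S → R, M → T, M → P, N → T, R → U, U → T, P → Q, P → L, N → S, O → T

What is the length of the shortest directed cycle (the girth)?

For each vertex v, BFS finds the shortest path from v back to v.
The shortest such closed walk is M → P → L → R → M, length 4.

4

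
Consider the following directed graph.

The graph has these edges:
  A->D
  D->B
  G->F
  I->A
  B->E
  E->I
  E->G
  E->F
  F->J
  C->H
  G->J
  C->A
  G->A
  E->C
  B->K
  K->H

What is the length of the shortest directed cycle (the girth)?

5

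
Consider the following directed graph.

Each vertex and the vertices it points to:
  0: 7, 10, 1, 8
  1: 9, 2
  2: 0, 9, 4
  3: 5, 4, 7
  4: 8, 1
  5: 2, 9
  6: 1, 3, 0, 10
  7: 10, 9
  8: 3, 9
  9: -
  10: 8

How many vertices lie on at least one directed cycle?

9

A vertex is on a directed cycle iff it belongs to a strongly connected component of size ≥ 2 (or has a self-loop).
The vertices on cycles are {0, 1, 2, 3, 4, 5, 7, 8, 10} — 9 in total.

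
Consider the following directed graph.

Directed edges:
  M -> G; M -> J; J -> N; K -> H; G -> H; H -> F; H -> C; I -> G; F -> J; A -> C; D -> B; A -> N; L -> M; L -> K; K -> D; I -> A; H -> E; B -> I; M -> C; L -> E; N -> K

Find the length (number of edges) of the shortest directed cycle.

5

For each vertex v, BFS finds the shortest path from v back to v.
The shortest such closed walk is K → H → F → J → N → K, length 5.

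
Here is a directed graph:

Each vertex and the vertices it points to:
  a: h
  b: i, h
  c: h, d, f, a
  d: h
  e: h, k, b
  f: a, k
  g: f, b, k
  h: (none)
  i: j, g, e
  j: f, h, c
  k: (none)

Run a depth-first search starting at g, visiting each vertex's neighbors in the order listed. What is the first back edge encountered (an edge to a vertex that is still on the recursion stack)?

i→g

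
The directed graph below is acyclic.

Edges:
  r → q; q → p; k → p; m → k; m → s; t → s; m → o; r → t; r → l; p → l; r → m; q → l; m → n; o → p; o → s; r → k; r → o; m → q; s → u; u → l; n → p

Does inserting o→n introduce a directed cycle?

No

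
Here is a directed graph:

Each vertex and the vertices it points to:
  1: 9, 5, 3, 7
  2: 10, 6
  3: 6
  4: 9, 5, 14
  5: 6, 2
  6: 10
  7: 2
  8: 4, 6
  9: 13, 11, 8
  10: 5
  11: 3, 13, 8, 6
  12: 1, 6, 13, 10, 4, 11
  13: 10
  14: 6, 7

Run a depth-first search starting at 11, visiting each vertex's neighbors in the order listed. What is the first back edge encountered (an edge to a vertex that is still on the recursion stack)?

5->6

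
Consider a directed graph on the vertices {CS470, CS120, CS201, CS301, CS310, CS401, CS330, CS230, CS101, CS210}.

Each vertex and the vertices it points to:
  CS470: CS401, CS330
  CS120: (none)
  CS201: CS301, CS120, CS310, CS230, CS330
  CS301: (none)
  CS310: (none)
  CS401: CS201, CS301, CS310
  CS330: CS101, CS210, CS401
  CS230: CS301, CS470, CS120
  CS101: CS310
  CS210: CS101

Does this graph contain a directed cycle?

DFS with white/gray/black marking, starting from CS301:
CS301 gray
CS301 black
CS470 gray
  CS401 gray
    CS201 gray
      CS201→CS301: CS301 black — skip
      CS120 gray
      CS120 black
      CS310 gray
      CS310 black
      CS230 gray
        CS230→CS301: CS301 black — skip
        CS230→CS470: CS470 is gray → back edge
Back edge found, so a cycle exists: CS470 → CS401 → CS201 → CS230 → CS470.

Yes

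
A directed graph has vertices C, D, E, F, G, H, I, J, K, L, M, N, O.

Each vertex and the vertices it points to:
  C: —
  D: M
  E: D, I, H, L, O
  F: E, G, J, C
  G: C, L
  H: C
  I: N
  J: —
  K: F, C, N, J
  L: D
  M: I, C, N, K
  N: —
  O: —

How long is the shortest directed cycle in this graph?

5

For each vertex v, BFS finds the shortest path from v back to v.
The shortest such closed walk is K → F → E → D → M → K, length 5.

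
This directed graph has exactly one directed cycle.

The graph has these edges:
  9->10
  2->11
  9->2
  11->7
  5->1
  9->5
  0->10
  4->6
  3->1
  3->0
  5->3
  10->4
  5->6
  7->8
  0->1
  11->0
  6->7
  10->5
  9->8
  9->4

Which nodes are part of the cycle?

DFS with gray/black marking from 10:
10 gray
  5 gray
    6 gray
      7 gray
        8 gray
        8 black
      7 black
    6 black
    3 gray
      0 gray
        0→10: 10 is gray → back edge
Back edge closes the cycle 10 → 5 → 3 → 0 → 10; its vertices are {0, 3, 5, 10}.

0, 3, 5, 10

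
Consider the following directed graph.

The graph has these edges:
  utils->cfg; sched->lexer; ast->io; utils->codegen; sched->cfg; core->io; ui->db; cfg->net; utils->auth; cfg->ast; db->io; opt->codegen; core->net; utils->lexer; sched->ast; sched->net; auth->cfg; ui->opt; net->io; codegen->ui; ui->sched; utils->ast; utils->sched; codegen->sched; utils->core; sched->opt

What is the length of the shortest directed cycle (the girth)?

For each vertex v, BFS finds the shortest path from v back to v.
The shortest such closed walk is sched → opt → codegen → sched, length 3.

3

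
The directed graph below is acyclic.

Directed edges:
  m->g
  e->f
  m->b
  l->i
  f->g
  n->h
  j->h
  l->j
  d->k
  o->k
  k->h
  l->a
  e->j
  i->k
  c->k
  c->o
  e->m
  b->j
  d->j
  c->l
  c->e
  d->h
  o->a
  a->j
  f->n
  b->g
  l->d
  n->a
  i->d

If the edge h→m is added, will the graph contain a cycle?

Yes

Adding h→m creates a cycle iff m can already reach h.
Path from m: m → b → j → h.
So m → … → h → m is a cycle.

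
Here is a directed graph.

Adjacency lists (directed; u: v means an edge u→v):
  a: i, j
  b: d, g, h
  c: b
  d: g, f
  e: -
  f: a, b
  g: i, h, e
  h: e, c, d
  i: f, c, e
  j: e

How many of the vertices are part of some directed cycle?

A vertex is on a directed cycle iff it belongs to a strongly connected component of size ≥ 2 (or has a self-loop).
The vertices on cycles are {a, b, c, d, f, g, h, i} — 8 in total.

8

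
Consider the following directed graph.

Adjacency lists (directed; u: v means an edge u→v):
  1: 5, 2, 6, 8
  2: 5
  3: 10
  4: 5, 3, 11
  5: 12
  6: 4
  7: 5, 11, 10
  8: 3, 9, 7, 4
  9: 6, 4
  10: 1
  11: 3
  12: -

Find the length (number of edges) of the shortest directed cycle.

For each vertex v, BFS finds the shortest path from v back to v.
The shortest such closed walk is 1 → 8 → 3 → 10 → 1, length 4.

4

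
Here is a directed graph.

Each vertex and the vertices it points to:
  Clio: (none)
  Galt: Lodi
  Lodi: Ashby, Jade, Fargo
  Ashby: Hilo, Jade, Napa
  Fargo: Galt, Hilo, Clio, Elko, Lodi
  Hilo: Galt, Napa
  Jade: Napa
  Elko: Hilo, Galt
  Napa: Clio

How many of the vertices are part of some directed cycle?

A vertex is on a directed cycle iff it belongs to a strongly connected component of size ≥ 2 (or has a self-loop).
The vertices on cycles are {Elko, Galt, Hilo, Lodi, Ashby, Fargo} — 6 in total.

6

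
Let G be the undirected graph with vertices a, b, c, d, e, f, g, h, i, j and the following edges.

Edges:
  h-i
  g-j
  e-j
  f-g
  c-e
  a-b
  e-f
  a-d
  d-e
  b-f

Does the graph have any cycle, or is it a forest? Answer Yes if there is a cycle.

DFS, tracking each vertex's parent; an edge to a visited non-parent vertex closes a cycle.
Start from f:
visit f (parent –)
  visit e (parent f)
    visit j (parent e)
      visit g (parent j)
        g–j: parent, skip
        g–f: f visited and ≠ parent → cycle
Cycle: f – e – j – g – f.

Yes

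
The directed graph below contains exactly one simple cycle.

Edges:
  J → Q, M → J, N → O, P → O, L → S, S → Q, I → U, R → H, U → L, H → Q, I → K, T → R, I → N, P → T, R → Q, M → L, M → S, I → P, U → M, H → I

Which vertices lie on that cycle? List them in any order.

DFS with gray/black marking from I:
I gray
  P gray
    T gray
      R gray
        Q gray
        Q black
        H gray
          H→I: I is gray → back edge
Back edge closes the cycle I → P → T → R → H → I; its vertices are {H, I, P, R, T}.

H, I, P, R, T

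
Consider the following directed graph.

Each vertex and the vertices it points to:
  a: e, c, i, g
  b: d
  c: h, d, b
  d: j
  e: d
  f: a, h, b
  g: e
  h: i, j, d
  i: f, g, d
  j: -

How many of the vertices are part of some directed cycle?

A vertex is on a directed cycle iff it belongs to a strongly connected component of size ≥ 2 (or has a self-loop).
The vertices on cycles are {a, c, f, h, i} — 5 in total.

5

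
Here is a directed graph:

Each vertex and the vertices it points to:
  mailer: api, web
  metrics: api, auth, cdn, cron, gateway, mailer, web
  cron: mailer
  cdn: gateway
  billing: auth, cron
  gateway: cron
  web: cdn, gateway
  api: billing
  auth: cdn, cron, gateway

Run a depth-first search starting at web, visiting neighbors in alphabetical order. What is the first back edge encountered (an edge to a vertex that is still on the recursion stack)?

auth→cdn

DFS from web (visiting neighbors in alphabetical order); mark gray on enter, black on exit:
web gray
  cdn gray
    gateway gray
      cron gray
        mailer gray
          api gray
            billing gray
              auth gray
                auth→cdn: cdn is gray → back edge
First back edge: auth → cdn.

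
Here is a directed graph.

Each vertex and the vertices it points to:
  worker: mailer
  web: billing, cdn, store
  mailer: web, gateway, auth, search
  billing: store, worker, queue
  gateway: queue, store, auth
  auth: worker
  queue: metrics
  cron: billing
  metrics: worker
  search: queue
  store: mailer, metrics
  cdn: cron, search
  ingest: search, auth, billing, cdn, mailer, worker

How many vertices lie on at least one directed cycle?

12

A vertex is on a directed cycle iff it belongs to a strongly connected component of size ≥ 2 (or has a self-loop).
The vertices on cycles are {cdn, web, auth, cron, queue, store, mailer, search, worker, billing, gateway, metrics} — 12 in total.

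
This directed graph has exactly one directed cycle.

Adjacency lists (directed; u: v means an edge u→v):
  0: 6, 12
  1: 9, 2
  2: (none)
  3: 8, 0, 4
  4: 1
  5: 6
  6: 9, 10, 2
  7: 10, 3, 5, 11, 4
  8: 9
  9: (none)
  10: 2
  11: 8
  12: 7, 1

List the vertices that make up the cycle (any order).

0, 3, 7, 12

DFS with gray/black marking from 7:
7 gray
  10 gray
    2 gray
    2 black
  10 black
  3 gray
    8 gray
      9 gray
      9 black
    8 black
    0 gray
      6 gray
        6→9: 9 black — skip
        6→10: 10 black — skip
        6→2: 2 black — skip
      6 black
      12 gray
        12→7: 7 is gray → back edge
Back edge closes the cycle 7 → 3 → 0 → 12 → 7; its vertices are {0, 3, 7, 12}.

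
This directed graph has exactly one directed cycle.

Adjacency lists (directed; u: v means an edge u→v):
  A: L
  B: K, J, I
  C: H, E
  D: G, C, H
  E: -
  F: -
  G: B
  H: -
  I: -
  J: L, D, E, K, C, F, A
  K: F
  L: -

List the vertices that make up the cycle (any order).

B, D, G, J

DFS with gray/black marking from B:
B gray
  K gray
    F gray
    F black
  K black
  J gray
    L gray
    L black
    D gray
      G gray
        G→B: B is gray → back edge
Back edge closes the cycle B → J → D → G → B; its vertices are {B, D, G, J}.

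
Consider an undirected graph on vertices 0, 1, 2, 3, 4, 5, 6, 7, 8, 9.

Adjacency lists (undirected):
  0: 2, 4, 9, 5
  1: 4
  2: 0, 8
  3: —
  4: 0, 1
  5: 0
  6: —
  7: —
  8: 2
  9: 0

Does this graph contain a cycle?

DFS, tracking each vertex's parent; an edge to a visited non-parent vertex closes a cycle.
Start from 6:
visit 6 (parent –)
visit 0 (parent –)
  visit 2 (parent 0)
    2–0: parent, skip
    visit 8 (parent 2)
      8–2: parent, skip
  visit 4 (parent 0)
    4–0: parent, skip
    visit 1 (parent 4)
      1–4: parent, skip
  visit 9 (parent 0)
    9–0: parent, skip
  visit 5 (parent 0)
    5–0: parent, skip
visit 3 (parent –)
visit 7 (parent –)
No non-parent visited neighbor found — the graph is a forest.

No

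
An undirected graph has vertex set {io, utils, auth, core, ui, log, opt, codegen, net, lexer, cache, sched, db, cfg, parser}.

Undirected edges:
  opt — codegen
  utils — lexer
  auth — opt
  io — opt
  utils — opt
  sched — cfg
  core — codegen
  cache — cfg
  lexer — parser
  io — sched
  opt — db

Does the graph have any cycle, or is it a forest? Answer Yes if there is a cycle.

DFS, tracking each vertex's parent; an edge to a visited non-parent vertex closes a cycle.
Start from db:
visit db (parent –)
  visit opt (parent db)
    visit utils (parent opt)
      visit lexer (parent utils)
        lexer–utils: parent, skip
        visit parser (parent lexer)
          parser–lexer: parent, skip
      utils–opt: parent, skip
    visit codegen (parent opt)
      codegen–opt: parent, skip
      visit core (parent codegen)
        core–codegen: parent, skip
    opt–db: parent, skip
    visit auth (parent opt)
      auth–opt: parent, skip
    visit io (parent opt)
      visit sched (parent io)
        visit cfg (parent sched)
          cfg–sched: parent, skip
          visit cache (parent cfg)
            cache–cfg: parent, skip
        sched–io: parent, skip
      io–opt: parent, skip
visit ui (parent –)
visit log (parent –)
visit net (parent –)
No non-parent visited neighbor found — the graph is a forest.

No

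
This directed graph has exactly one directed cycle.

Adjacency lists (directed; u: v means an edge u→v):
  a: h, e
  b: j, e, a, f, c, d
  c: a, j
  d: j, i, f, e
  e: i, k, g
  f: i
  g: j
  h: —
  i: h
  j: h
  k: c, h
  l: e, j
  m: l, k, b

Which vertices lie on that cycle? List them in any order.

DFS with gray/black marking from e:
e gray
  i gray
    h gray
    h black
  i black
  k gray
    c gray
      a gray
        a→h: h black — skip
        a→e: e is gray → back edge
Back edge closes the cycle e → k → c → a → e; its vertices are {a, c, e, k}.

a, c, e, k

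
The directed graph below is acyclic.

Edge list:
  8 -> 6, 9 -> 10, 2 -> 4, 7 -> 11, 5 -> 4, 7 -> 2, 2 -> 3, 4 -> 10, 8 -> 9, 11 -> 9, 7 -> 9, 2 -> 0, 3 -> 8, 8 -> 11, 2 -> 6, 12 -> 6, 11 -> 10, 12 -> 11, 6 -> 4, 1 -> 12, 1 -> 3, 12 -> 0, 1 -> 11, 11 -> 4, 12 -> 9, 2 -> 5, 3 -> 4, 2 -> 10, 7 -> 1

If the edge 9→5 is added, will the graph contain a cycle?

No

Adding 9→5 creates a cycle iff 5 can already reach 9.
Explore from 5: no path reaches 9. The graph stays acyclic.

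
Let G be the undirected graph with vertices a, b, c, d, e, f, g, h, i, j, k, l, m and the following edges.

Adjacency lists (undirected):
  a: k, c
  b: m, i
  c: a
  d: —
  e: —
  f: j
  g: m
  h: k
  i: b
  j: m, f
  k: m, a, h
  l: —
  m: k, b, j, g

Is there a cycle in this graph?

No

DFS, tracking each vertex's parent; an edge to a visited non-parent vertex closes a cycle.
Start from k:
visit k (parent –)
  visit m (parent k)
    m–k: parent, skip
    visit b (parent m)
      b–m: parent, skip
      visit i (parent b)
        i–b: parent, skip
    visit j (parent m)
      j–m: parent, skip
      visit f (parent j)
        f–j: parent, skip
    visit g (parent m)
      g–m: parent, skip
  visit a (parent k)
    a–k: parent, skip
    visit c (parent a)
      c–a: parent, skip
  visit h (parent k)
    h–k: parent, skip
visit d (parent –)
visit e (parent –)
visit l (parent –)
No non-parent visited neighbor found — the graph is a forest.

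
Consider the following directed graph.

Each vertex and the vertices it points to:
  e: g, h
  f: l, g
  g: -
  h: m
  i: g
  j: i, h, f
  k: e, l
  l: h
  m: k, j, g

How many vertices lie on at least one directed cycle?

A vertex is on a directed cycle iff it belongs to a strongly connected component of size ≥ 2 (or has a self-loop).
The vertices on cycles are {e, f, h, j, k, l, m} — 7 in total.

7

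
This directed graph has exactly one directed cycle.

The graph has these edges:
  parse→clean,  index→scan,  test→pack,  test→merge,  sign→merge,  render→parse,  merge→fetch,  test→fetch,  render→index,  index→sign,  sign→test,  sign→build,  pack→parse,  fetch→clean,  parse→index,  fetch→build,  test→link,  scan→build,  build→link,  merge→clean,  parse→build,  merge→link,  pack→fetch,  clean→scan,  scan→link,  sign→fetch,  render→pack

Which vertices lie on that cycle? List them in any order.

pack, sign, test, index, parse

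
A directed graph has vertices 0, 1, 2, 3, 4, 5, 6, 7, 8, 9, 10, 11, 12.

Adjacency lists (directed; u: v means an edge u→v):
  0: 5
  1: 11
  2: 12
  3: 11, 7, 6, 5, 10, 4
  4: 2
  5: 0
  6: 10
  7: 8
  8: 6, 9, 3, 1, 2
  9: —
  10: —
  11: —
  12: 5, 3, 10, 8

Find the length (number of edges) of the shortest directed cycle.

2

For each vertex v, BFS finds the shortest path from v back to v.
The shortest such closed walk is 5 → 0 → 5, length 2.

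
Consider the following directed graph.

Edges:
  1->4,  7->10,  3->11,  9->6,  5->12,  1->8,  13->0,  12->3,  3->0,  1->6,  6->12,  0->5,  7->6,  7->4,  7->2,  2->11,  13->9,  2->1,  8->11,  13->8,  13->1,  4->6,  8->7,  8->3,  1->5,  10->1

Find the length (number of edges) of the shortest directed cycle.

For each vertex v, BFS finds the shortest path from v back to v.
The shortest such closed walk is 8 → 7 → 2 → 1 → 8, length 4.

4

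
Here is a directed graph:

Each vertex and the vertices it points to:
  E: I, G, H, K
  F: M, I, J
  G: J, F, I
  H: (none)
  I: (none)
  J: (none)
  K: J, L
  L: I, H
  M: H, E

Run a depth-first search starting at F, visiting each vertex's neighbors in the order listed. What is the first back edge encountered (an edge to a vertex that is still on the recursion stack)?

DFS from F (visiting each vertex's neighbors in the order listed); mark gray on enter, black on exit:
F gray
  M gray
    H gray
    H black
    E gray
      I gray
      I black
      G gray
        J gray
        J black
        G→F: F is gray → back edge
First back edge: G → F.

G->F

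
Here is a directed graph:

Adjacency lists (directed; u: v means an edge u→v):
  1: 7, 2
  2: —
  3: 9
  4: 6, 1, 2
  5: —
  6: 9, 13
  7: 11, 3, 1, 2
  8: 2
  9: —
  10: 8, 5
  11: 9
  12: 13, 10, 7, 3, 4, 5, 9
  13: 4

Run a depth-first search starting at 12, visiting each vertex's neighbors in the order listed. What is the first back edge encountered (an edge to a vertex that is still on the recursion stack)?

DFS from 12 (visiting each vertex's neighbors in the order listed); mark gray on enter, black on exit:
12 gray
  13 gray
    4 gray
      6 gray
        9 gray
        9 black
        6→13: 13 is gray → back edge
First back edge: 6 → 13.

6→13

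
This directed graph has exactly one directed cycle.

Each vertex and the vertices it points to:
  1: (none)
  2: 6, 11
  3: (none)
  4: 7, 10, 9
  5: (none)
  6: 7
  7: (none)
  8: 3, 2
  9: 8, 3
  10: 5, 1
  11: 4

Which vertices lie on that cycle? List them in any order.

2, 4, 8, 9, 11

DFS with gray/black marking from 9:
9 gray
  8 gray
    3 gray
    3 black
    2 gray
      6 gray
        7 gray
        7 black
      6 black
      11 gray
        4 gray
          4→7: 7 black — skip
          10 gray
            5 gray
            5 black
            1 gray
            1 black
          10 black
          4→9: 9 is gray → back edge
Back edge closes the cycle 9 → 8 → 2 → 11 → 4 → 9; its vertices are {2, 4, 8, 9, 11}.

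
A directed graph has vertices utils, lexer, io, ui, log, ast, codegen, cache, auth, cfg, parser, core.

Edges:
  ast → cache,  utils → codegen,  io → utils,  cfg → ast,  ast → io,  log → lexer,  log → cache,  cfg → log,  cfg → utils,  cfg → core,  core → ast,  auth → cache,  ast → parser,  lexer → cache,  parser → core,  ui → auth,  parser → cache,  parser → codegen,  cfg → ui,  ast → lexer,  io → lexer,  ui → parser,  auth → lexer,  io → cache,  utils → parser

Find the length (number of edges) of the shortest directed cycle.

For each vertex v, BFS finds the shortest path from v back to v.
The shortest such closed walk is core → ast → parser → core, length 3.

3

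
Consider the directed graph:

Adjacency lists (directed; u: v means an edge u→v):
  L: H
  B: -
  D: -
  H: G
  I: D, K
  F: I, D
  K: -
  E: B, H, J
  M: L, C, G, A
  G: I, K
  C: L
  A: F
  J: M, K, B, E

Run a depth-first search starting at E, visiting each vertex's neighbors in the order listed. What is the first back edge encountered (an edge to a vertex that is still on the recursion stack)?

J→E

DFS from E (visiting each vertex's neighbors in the order listed); mark gray on enter, black on exit:
E gray
  B gray
  B black
  H gray
    G gray
      I gray
        D gray
        D black
        K gray
        K black
      I black
      G→K: K black — skip
    G black
  H black
  J gray
    M gray
      L gray
        L→H: H black — skip
      L black
      C gray
        C→L: L black — skip
      C black
      M→G: G black — skip
      A gray
        F gray
          F→I: I black — skip
          F→D: D black — skip
        F black
      A black
    M black
    J→K: K black — skip
    J→B: B black — skip
    J→E: E is gray → back edge
First back edge: J → E.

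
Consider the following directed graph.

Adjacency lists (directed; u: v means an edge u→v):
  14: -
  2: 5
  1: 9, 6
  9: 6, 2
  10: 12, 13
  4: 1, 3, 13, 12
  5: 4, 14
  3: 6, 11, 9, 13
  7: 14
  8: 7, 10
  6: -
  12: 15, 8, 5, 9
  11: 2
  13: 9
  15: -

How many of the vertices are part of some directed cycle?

A vertex is on a directed cycle iff it belongs to a strongly connected component of size ≥ 2 (or has a self-loop).
The vertices on cycles are {1, 2, 3, 4, 5, 8, 9, 10, 11, 12, 13} — 11 in total.

11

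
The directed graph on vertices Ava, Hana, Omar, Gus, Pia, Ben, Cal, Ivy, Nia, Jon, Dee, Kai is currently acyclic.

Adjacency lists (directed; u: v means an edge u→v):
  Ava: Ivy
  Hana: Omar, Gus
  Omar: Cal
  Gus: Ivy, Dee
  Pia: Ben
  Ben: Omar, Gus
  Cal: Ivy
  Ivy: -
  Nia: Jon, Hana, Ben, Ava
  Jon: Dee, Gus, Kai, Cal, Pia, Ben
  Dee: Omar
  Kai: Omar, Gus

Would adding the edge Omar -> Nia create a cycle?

Yes

Adding Omar→Nia creates a cycle iff Nia can already reach Omar.
Path from Nia: Nia → Hana → Omar.
So Nia → … → Omar → Nia is a cycle.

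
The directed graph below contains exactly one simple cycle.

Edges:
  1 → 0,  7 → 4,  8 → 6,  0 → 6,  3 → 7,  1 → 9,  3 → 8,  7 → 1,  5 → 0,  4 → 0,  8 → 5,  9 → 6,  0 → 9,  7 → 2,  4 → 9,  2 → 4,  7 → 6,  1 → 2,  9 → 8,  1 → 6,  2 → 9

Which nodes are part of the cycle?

0, 5, 8, 9

DFS with gray/black marking from 8:
8 gray
  6 gray
  6 black
  5 gray
    0 gray
      9 gray
        9→8: 8 is gray → back edge
Back edge closes the cycle 8 → 5 → 0 → 9 → 8; its vertices are {0, 5, 8, 9}.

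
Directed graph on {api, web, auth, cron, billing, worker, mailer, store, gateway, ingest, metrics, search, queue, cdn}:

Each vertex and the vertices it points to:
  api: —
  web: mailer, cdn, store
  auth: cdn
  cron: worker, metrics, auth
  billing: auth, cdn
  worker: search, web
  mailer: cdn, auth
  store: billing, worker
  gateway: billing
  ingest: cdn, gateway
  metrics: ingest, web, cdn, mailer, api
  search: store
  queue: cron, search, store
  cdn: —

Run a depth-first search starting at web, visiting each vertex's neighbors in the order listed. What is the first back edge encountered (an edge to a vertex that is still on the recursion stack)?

search->store

DFS from web (visiting each vertex's neighbors in the order listed); mark gray on enter, black on exit:
web gray
  mailer gray
    cdn gray
    cdn black
    auth gray
      auth→cdn: cdn black — skip
    auth black
  mailer black
  web→cdn: cdn black — skip
  store gray
    billing gray
      billing→auth: auth black — skip
      billing→cdn: cdn black — skip
    billing black
    worker gray
      search gray
        search→store: store is gray → back edge
First back edge: search → store.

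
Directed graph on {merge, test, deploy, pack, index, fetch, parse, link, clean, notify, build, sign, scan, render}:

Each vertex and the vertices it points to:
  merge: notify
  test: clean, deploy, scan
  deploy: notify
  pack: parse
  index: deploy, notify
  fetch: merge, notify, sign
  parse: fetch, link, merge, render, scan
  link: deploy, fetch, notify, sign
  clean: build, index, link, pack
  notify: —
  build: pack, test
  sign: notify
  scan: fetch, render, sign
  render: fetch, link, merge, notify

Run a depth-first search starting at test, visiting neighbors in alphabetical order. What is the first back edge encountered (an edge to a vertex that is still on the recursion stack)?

DFS from test (visiting neighbors in alphabetical order); mark gray on enter, black on exit:
test gray
  clean gray
    build gray
      pack gray
        parse gray
          fetch gray
            merge gray
              notify gray
              notify black
            merge black
            fetch→notify: notify black — skip
            sign gray
              sign→notify: notify black — skip
            sign black
          fetch black
          link gray
            deploy gray
              deploy→notify: notify black — skip
            deploy black
            link→fetch: fetch black — skip
            link→notify: notify black — skip
            link→sign: sign black — skip
          link black
          parse→merge: merge black — skip
          render gray
            render→fetch: fetch black — skip
            render→link: link black — skip
            render→merge: merge black — skip
            render→notify: notify black — skip
          render black
          scan gray
            scan→fetch: fetch black — skip
            scan→render: render black — skip
            scan→sign: sign black — skip
          scan black
        parse black
      pack black
      build→test: test is gray → back edge
First back edge: build → test.

build→test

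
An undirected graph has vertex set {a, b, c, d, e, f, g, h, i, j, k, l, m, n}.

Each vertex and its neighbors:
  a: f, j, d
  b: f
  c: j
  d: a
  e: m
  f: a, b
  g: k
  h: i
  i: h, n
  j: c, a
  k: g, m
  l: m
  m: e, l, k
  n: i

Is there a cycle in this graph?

DFS, tracking each vertex's parent; an edge to a visited non-parent vertex closes a cycle.
Start from l:
visit l (parent –)
  visit m (parent l)
    visit e (parent m)
      e–m: parent, skip
    m–l: parent, skip
    visit k (parent m)
      visit g (parent k)
        g–k: parent, skip
      k–m: parent, skip
visit a (parent –)
  visit f (parent a)
    f–a: parent, skip
    visit b (parent f)
      b–f: parent, skip
  visit j (parent a)
    visit c (parent j)
      c–j: parent, skip
    j–a: parent, skip
  visit d (parent a)
    d–a: parent, skip
visit h (parent –)
  visit i (parent h)
    i–h: parent, skip
    visit n (parent i)
      n–i: parent, skip
No non-parent visited neighbor found — the graph is a forest.

No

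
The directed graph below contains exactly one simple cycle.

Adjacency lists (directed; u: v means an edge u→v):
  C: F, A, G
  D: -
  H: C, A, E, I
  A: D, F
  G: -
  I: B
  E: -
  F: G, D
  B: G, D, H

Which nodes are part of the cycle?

DFS with gray/black marking from H:
H gray
  C gray
    F gray
      G gray
      G black
      D gray
      D black
    F black
    A gray
      A→D: D black — skip
      A→F: F black — skip
    A black
    C→G: G black — skip
  C black
  H→A: A black — skip
  E gray
  E black
  I gray
    B gray
      B→G: G black — skip
      B→D: D black — skip
      B→H: H is gray → back edge
Back edge closes the cycle H → I → B → H; its vertices are {B, H, I}.

B, H, I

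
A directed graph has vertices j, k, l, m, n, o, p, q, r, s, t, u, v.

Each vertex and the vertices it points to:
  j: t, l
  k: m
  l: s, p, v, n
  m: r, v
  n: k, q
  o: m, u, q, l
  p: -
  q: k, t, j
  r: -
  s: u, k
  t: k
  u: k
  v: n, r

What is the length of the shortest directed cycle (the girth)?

4

For each vertex v, BFS finds the shortest path from v back to v.
The shortest such closed walk is l → n → q → j → l, length 4.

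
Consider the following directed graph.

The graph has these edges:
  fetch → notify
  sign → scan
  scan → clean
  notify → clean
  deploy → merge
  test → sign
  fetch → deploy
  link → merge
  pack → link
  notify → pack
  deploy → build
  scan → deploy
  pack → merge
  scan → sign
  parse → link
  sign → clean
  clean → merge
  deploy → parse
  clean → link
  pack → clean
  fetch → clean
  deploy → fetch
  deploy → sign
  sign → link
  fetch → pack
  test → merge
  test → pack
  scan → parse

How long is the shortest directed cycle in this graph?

For each vertex v, BFS finds the shortest path from v back to v.
The shortest such closed walk is sign → scan → sign, length 2.

2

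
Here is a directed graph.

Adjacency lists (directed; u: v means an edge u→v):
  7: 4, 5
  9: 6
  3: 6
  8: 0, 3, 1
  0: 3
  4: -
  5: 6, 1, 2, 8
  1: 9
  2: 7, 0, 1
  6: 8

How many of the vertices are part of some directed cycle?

A vertex is on a directed cycle iff it belongs to a strongly connected component of size ≥ 2 (or has a self-loop).
The vertices on cycles are {0, 1, 2, 3, 5, 6, 7, 8, 9} — 9 in total.

9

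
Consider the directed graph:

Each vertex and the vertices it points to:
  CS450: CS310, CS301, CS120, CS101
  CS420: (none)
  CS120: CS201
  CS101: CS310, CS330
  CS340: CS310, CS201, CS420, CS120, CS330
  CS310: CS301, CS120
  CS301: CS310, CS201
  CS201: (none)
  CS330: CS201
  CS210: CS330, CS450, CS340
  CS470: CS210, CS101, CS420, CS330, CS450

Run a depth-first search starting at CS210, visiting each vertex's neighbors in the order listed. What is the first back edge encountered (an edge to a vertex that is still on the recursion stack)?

CS301->CS310

DFS from CS210 (visiting each vertex's neighbors in the order listed); mark gray on enter, black on exit:
CS210 gray
  CS330 gray
    CS201 gray
    CS201 black
  CS330 black
  CS450 gray
    CS310 gray
      CS301 gray
        CS301→CS310: CS310 is gray → back edge
First back edge: CS301 → CS310.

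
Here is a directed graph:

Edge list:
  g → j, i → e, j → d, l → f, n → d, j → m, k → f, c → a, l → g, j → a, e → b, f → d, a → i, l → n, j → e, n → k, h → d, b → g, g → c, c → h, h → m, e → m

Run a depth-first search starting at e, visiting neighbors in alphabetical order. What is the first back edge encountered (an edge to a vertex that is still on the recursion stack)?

i->e

DFS from e (visiting neighbors in alphabetical order); mark gray on enter, black on exit:
e gray
  b gray
    g gray
      c gray
        a gray
          i gray
            i→e: e is gray → back edge
First back edge: i → e.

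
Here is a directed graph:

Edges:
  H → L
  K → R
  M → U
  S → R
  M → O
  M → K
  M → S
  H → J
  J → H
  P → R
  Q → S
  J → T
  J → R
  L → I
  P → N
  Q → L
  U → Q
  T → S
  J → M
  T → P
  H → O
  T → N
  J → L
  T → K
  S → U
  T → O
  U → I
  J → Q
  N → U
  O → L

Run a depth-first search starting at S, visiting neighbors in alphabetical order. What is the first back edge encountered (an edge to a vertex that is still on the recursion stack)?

Q→S

DFS from S (visiting neighbors in alphabetical order); mark gray on enter, black on exit:
S gray
  R gray
  R black
  U gray
    I gray
    I black
    Q gray
      L gray
        L→I: I black — skip
      L black
      Q→S: S is gray → back edge
First back edge: Q → S.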